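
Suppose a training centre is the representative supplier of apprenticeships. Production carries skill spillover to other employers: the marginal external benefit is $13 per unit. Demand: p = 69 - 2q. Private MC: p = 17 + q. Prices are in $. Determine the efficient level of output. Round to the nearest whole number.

q* = 22

Social marginal cost = private MC − MEB = 4 + q.
Set SMC = demand: 4 + q = 69 - 2q → q* = 21.6667.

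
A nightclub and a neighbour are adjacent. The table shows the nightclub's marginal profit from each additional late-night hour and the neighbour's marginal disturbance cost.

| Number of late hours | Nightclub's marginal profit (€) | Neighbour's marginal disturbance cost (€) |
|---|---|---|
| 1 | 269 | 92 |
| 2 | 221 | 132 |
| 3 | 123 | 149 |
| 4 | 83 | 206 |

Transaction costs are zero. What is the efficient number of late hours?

2

Bargaining reaches the level where marginal profit last exceeds marginal disturbance cost.
That holds through level 2 (221 ≥ 132) but not at 3 (123 < 149).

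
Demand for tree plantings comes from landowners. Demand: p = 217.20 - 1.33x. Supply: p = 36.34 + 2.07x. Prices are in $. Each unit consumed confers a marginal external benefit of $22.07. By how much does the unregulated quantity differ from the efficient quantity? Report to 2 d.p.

Market equilibrium (private): 36.34 + 2.07x = 217.20 - 1.33x → x_m = 53.1941.
Social marginal benefit = demand + MEB = 239.27 - 1.33x.
Set SMB = MC: 239.27 - 1.33x = 36.34 + 2.07x → x* = 59.6853.
Gap = |53.1941 − 59.6853| = 6.4912.

6.49 units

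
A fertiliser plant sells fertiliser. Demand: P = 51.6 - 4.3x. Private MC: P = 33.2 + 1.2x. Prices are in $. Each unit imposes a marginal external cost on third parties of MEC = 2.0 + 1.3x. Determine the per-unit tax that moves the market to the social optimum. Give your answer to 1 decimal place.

Social marginal cost = private MC + MEC = 35.2 + 2.5x.
Set SMC = demand: 35.2 + 2.5x = 51.6 - 4.3x → x* = 2.4118.
The Pigouvian tax equals MEC at x*: 2.0 + 1.3×2.4118 = 5.1353.

tax = $5.1 per unit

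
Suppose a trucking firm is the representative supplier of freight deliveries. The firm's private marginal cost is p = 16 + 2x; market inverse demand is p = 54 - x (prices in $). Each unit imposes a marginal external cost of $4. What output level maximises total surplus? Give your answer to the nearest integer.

Social marginal cost = private MC + MEC = 20 + 2x.
Set SMC = demand: 20 + 2x = 54 - x → x* = 11.3333.

x* = 11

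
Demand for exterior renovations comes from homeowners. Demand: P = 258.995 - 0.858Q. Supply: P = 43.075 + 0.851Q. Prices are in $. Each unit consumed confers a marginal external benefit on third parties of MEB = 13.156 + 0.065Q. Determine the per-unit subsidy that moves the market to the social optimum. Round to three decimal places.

Social marginal benefit = demand + MEB = 272.151 - 0.793Q.
Set SMB = MC: 272.151 - 0.793Q = 43.075 + 0.851Q → Q* = 139.3406.
The Pigouvian subsidy equals MEB at Q*: 13.156 + 0.065×139.3406 = 22.2131.

subsidy = $22.213 per unit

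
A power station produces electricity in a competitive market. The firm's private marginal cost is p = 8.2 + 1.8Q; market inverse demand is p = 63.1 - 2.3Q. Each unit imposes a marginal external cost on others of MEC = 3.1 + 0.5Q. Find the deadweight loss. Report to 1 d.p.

DWL = 10.4

Market equilibrium (private): 8.2 + 1.8Q = 63.1 - 2.3Q → Q_m = 13.3902.
Social marginal cost = private MC + MEC = 11.3 + 2.3Q.
Set SMC = demand: 11.3 + 2.3Q = 63.1 - 2.3Q → Q* = 11.2609.
Between Q* and Q_m the wedge SMC − demand runs linearly from 0 to MEC(Q_m), so the loss is a triangle.
DWL = ½ × 2.1293 × 9.7951 = 10.4284.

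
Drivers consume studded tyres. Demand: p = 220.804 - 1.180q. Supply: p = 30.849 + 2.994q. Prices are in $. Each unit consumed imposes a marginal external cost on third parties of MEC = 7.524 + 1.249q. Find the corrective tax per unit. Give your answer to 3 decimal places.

Social marginal benefit = demand − MEC = 213.280 - 2.429q.
Set SMB = MC: 213.280 - 2.429q = 30.849 + 2.994q → q* = 33.6402.
The Pigouvian tax equals MEC at q*: 7.524 + 1.249×33.6402 = 49.5406.

tax = $49.541 per unit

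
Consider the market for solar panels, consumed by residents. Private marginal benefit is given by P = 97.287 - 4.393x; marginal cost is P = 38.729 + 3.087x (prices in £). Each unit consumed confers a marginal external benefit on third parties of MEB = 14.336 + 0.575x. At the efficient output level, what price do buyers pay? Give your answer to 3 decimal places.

Social marginal benefit = demand + MEB = 111.623 - 3.818x.
Set SMB = MC: 111.623 - 3.818x = 38.729 + 3.087x → x* = 10.5567.
Consumer price on the demand curve at x*: 97.287 − 4.393×10.5567 = 50.9114.

P = £50.911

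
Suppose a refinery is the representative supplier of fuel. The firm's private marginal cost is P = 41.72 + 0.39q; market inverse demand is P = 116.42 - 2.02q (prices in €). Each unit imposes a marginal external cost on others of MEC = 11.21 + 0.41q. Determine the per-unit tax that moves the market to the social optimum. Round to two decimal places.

tax = €20.44 per unit

Social marginal cost = private MC + MEC = 52.93 + 0.80q.
Set SMC = demand: 52.93 + 0.80q = 116.42 - 2.02q → q* = 22.5142.
The Pigouvian tax equals MEC at q*: 11.21 + 0.41×22.5142 = 20.4408.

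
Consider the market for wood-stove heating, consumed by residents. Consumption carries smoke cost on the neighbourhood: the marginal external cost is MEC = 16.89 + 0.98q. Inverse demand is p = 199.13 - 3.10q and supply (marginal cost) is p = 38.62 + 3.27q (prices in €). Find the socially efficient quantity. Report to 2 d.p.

Social marginal benefit = demand − MEC = 182.24 - 4.08q.
Set SMB = MC: 182.24 - 4.08q = 38.62 + 3.27q → q* = 19.5401.

q* = 19.54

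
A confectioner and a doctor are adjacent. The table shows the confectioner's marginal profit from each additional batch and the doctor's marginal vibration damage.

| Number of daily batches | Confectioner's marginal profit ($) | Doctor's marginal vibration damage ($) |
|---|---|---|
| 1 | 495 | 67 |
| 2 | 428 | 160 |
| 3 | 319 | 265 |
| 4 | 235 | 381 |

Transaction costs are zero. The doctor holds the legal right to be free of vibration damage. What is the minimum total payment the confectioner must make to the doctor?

$492

Efficient level: marginal profit ≥ marginal vibration damage through level 3, so k* = 3.
With the doctor holding the right, the confectioner must at least compensate total damage at k*: 67 + 160 + 265 = 492.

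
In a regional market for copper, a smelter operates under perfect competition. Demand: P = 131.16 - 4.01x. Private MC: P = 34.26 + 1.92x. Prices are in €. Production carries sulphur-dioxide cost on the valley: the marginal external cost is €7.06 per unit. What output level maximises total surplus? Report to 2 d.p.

Social marginal cost = private MC + MEC = 41.32 + 1.92x.
Set SMC = demand: 41.32 + 1.92x = 131.16 - 4.01x → x* = 15.1501.

x* = 15.15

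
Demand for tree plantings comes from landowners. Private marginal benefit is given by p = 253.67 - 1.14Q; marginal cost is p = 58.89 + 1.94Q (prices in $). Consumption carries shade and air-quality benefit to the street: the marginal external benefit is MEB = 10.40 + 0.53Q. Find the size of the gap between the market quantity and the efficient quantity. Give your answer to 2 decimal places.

17.22 units

Market equilibrium (private): 58.89 + 1.94Q = 253.67 - 1.14Q → Q_m = 63.2403.
Social marginal benefit = demand + MEB = 264.07 - 0.61Q.
Set SMB = MC: 264.07 - 0.61Q = 58.89 + 1.94Q → Q* = 80.4627.
Gap = |63.2403 − 80.4627| = 17.2224.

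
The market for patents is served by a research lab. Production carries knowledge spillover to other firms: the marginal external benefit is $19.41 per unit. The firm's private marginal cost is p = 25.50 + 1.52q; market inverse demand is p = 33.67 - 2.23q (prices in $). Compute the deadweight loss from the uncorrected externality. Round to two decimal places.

Market equilibrium (private): 25.50 + 1.52q = 33.67 - 2.23q → q_m = 2.1787.
Social marginal cost = private MC − MEB = 6.09 + 1.52q.
Set SMC = demand: 6.09 + 1.52q = 33.67 - 2.23q → q* = 7.3547.
Between q* and q_m the wedge demand − SMC runs linearly from 0 to MEB(q_m), so the loss is a triangle.
DWL = ½ × 5.1760 × 19.4100 = 50.2331.

DWL = $50.23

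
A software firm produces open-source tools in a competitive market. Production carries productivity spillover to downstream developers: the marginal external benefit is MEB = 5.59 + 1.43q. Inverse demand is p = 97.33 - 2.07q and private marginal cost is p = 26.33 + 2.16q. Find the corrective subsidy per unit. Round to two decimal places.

subsidy = 44.71 per unit

Social marginal cost = private MC − MEB = 20.74 + 0.73q.
Set SMC = demand: 20.74 + 0.73q = 97.33 - 2.07q → q* = 27.3536.
The Pigouvian subsidy equals MEB at q*: 5.59 + 1.43×27.3536 = 44.7056.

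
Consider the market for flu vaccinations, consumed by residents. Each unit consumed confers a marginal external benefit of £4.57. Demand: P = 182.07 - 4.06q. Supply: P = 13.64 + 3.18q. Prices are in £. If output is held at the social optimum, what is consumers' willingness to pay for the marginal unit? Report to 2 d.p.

Social marginal benefit = demand + MEB = 186.64 - 4.06q.
Set SMB = MC: 186.64 - 4.06q = 13.64 + 3.18q → q* = 23.8950.
Consumer price on the demand curve at q*: 182.07 − 4.06×23.8950 = 85.0563.

P = £85.06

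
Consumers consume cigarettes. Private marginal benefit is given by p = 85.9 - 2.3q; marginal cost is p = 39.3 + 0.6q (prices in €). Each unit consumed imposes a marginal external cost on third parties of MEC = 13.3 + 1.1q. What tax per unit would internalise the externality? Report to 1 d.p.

Social marginal benefit = demand − MEC = 72.6 - 3.4q.
Set SMB = MC: 72.6 - 3.4q = 39.3 + 0.6q → q* = 8.3250.
The Pigouvian tax equals MEC at q*: 13.3 + 1.1×8.3250 = 22.4575.

tax = €22.5 per unit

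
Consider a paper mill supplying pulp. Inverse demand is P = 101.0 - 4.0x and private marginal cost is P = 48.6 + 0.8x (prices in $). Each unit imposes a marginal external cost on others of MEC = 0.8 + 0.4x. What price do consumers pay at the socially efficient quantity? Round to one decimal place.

Social marginal cost = private MC + MEC = 49.4 + 1.2x.
Set SMC = demand: 49.4 + 1.2x = 101.0 - 4.0x → x* = 9.9231.
Consumer price on the demand curve at x*: 101.0 − 4.0×9.9231 = 61.3076.

P = $61.3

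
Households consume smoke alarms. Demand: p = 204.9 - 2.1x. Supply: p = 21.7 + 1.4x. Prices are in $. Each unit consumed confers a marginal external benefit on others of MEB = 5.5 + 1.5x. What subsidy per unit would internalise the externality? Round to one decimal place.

Social marginal benefit = demand + MEB = 210.4 - 0.6x.
Set SMB = MC: 210.4 - 0.6x = 21.7 + 1.4x → x* = 94.3500.
The Pigouvian subsidy equals MEB at x*: 5.5 + 1.5×94.3500 = 147.0250.

subsidy = $147.0 per unit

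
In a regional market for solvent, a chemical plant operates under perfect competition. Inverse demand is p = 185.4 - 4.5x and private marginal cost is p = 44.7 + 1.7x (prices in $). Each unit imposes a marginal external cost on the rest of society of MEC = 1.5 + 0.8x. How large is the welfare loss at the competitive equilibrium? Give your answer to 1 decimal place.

Market equilibrium (private): 44.7 + 1.7x = 185.4 - 4.5x → x_m = 22.6935.
Social marginal cost = private MC + MEC = 46.2 + 2.5x.
Set SMC = demand: 46.2 + 2.5x = 185.4 - 4.5x → x* = 19.8857.
Height of the DWL triangle at x_m is SMC(x_m) − demand(x_m) = MEC(x_m) = 19.6548.
DWL = ½ × 2.8078 × 19.6548 = 27.5934.

DWL = $27.6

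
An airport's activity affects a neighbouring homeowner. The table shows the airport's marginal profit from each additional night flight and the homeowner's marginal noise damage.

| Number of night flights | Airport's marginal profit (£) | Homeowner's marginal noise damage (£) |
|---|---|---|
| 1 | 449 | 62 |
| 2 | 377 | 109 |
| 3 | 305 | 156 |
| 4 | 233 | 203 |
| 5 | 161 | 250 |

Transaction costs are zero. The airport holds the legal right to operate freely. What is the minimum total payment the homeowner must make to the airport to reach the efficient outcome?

£161

Left alone the airport would choose level 5 (marginal profit stays positive).
Efficient level: k* = 4 (marginal profit ≥ marginal noise damage through 4).
The homeowner must at least cover the airport's forgone profit from cutting 5→4: 161 = 161.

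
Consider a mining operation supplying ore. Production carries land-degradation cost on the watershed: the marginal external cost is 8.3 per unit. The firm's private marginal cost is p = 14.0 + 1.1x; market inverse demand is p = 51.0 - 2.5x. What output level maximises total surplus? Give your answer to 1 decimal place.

Social marginal cost = private MC + MEC = 22.3 + 1.1x.
Set SMC = demand: 22.3 + 1.1x = 51.0 - 2.5x → x* = 7.9722.

x* = 8.0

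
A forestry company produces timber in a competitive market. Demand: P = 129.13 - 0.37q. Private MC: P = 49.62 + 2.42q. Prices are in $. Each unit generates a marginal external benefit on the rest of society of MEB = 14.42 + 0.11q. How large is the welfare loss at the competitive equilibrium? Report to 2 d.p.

Market equilibrium (private): 49.62 + 2.42q = 129.13 - 0.37q → q_m = 28.4982.
Social marginal cost = private MC − MEB = 35.20 + 2.31q.
Set SMC = demand: 35.20 + 2.31q = 129.13 - 0.37q → q* = 35.0485.
The loss is the area between SMC and demand from q* to q_m; with linear curves that's a triangle of height MEB(q_m).
DWL = ½ × 6.5503 × 17.5548 = 57.4946.

DWL = $57.49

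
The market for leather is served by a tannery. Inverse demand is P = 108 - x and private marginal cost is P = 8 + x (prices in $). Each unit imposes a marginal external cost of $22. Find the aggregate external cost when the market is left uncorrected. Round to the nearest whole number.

$1100

Market equilibrium (private): 8 + x = 108 - x → x_m = 50.0000.
Total external cost = MEC × x_m = 22 × 50.0000 = 1100.0000.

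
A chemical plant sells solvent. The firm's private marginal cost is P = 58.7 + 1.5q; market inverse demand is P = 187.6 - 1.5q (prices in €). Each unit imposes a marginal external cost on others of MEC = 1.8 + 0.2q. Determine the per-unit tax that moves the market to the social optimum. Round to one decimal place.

tax = €9.7 per unit

Social marginal cost = private MC + MEC = 60.5 + 1.7q.
Set SMC = demand: 60.5 + 1.7q = 187.6 - 1.5q → q* = 39.7188.
The Pigouvian tax equals MEC at q*: 1.8 + 0.2×39.7188 = 9.7438.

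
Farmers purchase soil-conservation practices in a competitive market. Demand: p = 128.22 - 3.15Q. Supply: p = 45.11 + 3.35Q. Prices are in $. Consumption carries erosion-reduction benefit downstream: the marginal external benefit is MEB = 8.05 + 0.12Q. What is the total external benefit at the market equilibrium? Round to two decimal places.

Market equilibrium (private): 45.11 + 3.35Q = 128.22 - 3.15Q → Q_m = 12.7862.
Total external benefit = ∫₀^{Q_m} (8.05 + 0.12Q) dQ = 8.05×12.7862 + ½×0.12×12.7862² = 112.7381.

$112.74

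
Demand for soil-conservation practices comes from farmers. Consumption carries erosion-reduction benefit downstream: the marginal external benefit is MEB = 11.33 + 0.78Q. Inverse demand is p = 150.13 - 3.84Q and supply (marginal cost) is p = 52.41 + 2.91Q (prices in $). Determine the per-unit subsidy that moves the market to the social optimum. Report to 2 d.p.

Social marginal benefit = demand + MEB = 161.46 - 3.06Q.
Set SMB = MC: 161.46 - 3.06Q = 52.41 + 2.91Q → Q* = 18.2663.
The Pigouvian subsidy equals MEB at Q*: 11.33 + 0.78×18.2663 = 25.5777.

subsidy = $25.58 per unit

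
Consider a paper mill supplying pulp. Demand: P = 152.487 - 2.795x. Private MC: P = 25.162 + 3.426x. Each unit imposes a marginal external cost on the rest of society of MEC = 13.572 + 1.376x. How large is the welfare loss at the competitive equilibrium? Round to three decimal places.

DWL = 114.636

Market equilibrium (private): 25.162 + 3.426x = 152.487 - 2.795x → x_m = 20.4670.
Social marginal cost = private MC + MEC = 38.734 + 4.802x.
Set SMC = demand: 38.734 + 4.802x = 152.487 - 2.795x → x* = 14.9734.
The welfare-loss triangle has base |x_m − x*| and height MEC(x_m) (the vertical gap between SMC and demand is zero at x* and MEC at x_m).
DWL = ½ × 5.4936 × 41.7345 = 114.6363.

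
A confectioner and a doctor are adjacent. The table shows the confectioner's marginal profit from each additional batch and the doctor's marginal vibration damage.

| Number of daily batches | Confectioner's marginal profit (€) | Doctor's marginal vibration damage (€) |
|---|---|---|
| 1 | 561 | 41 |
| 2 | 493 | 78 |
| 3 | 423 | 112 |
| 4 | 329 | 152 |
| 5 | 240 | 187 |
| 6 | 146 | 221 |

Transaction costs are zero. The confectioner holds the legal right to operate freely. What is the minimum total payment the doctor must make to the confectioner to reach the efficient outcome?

Left alone the confectioner would choose level 6 (marginal profit stays positive).
Efficient level: k* = 5 (marginal profit ≥ marginal vibration damage through 5).
The doctor must at least cover the confectioner's forgone profit from cutting 6→5: 146 = 146.

€146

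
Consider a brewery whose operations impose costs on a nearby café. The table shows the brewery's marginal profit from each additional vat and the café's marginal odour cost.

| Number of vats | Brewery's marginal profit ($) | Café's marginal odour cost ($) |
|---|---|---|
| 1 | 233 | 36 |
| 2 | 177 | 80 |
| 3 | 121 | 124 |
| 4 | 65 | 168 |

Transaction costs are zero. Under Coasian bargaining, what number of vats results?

2

Bargaining reaches the level where marginal profit last exceeds marginal odour cost.
That holds through level 2 (177 ≥ 80) but not at 3 (121 < 124).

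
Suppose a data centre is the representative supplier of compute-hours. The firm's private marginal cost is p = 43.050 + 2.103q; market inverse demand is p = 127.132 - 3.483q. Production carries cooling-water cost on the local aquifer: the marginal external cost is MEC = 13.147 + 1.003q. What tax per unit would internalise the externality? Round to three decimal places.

tax = 23.945 per unit

Social marginal cost = private MC + MEC = 56.197 + 3.106q.
Set SMC = demand: 56.197 + 3.106q = 127.132 - 3.483q → q* = 10.7657.
The Pigouvian tax equals MEC at q*: 13.147 + 1.003×10.7657 = 23.9450.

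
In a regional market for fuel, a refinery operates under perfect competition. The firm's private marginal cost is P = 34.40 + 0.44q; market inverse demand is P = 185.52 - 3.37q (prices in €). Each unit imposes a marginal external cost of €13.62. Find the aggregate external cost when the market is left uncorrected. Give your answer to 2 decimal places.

Market equilibrium (private): 34.40 + 0.44q = 185.52 - 3.37q → q_m = 39.6640.
Total external cost = MEC × q_m = 13.62 × 39.6640 = 540.2237.

€540.22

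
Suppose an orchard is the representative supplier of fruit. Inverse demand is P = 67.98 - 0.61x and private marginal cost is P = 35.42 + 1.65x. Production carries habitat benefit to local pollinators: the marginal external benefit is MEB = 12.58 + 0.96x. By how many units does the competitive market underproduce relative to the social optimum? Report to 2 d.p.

20.32 units

Market equilibrium (private): 35.42 + 1.65x = 67.98 - 0.61x → x_m = 14.4071.
Social marginal cost = private MC − MEB = 22.84 + 0.69x.
Set SMC = demand: 22.84 + 0.69x = 67.98 - 0.61x → x* = 34.7231.
Gap = |14.4071 − 34.7231| = 20.3160.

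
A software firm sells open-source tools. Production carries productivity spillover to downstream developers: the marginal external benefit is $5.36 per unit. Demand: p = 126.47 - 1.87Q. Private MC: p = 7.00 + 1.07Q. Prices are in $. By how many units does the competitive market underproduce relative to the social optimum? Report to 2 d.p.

Market equilibrium (private): 7.00 + 1.07Q = 126.47 - 1.87Q → Q_m = 40.6361.
Social marginal cost = private MC − MEB = 1.64 + 1.07Q.
Set SMC = demand: 1.64 + 1.07Q = 126.47 - 1.87Q → Q* = 42.4592.
Gap = |40.6361 − 42.4592| = 1.8231.

1.82 units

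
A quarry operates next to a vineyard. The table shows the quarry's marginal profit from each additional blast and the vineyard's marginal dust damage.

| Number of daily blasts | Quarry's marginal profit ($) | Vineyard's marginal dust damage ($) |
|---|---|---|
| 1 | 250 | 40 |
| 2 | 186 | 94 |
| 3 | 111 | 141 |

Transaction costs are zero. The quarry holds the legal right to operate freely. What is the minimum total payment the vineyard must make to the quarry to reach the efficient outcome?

Left alone the quarry would choose level 3 (marginal profit stays positive).
Efficient level: k* = 2 (marginal profit ≥ marginal dust damage through 2).
The vineyard must at least cover the quarry's forgone profit from cutting 3→2: 111 = 111.

$111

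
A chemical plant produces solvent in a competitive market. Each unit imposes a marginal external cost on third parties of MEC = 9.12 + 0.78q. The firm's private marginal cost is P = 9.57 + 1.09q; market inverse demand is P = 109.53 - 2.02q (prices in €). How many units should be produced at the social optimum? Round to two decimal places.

q* = 23.35

Social marginal cost = private MC + MEC = 18.69 + 1.87q.
Set SMC = demand: 18.69 + 1.87q = 109.53 - 2.02q → q* = 23.3522.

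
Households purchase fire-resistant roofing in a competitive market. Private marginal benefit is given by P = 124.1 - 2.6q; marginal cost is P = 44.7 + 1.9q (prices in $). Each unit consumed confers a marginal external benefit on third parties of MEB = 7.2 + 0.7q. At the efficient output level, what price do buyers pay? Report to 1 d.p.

P = $64.8

Social marginal benefit = demand + MEB = 131.3 - 1.9q.
Set SMB = MC: 131.3 - 1.9q = 44.7 + 1.9q → q* = 22.7895.
Consumer price on the demand curve at q*: 124.1 − 2.6×22.7895 = 64.8473.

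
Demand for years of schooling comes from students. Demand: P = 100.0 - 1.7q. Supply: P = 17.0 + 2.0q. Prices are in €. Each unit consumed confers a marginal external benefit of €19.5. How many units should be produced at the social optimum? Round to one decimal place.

q* = 27.7

Social marginal benefit = demand + MEB = 119.5 - 1.7q.
Set SMB = MC: 119.5 - 1.7q = 17.0 + 2.0q → q* = 27.7027.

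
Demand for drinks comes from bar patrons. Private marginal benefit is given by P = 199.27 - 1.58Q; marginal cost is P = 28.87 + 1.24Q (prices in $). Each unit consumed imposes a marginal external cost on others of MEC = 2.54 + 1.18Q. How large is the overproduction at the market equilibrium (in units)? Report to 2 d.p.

18.46 units

Market equilibrium (private): 28.87 + 1.24Q = 199.27 - 1.58Q → Q_m = 60.4255.
Social marginal benefit = demand − MEC = 196.73 - 2.76Q.
Set SMB = MC: 196.73 - 2.76Q = 28.87 + 1.24Q → Q* = 41.9650.
Gap = |60.4255 − 41.9650| = 18.4605.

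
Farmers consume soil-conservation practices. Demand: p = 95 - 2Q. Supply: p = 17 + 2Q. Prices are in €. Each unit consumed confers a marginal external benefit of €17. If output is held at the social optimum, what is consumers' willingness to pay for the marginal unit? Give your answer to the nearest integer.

P = €48

Social marginal benefit = demand + MEB = 112 - 2Q.
Set SMB = MC: 112 - 2Q = 17 + 2Q → Q* = 23.7500.
Consumer price on the demand curve at Q*: 95 − 2×23.7500 = 47.5000.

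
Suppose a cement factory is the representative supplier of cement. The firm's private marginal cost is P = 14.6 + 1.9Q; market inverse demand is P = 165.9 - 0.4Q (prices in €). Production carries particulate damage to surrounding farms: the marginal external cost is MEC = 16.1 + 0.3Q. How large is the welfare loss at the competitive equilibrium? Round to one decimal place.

Market equilibrium (private): 14.6 + 1.9Q = 165.9 - 0.4Q → Q_m = 65.7826.
Social marginal cost = private MC + MEC = 30.7 + 2.2Q.
Set SMC = demand: 30.7 + 2.2Q = 165.9 - 0.4Q → Q* = 52.0000.
The welfare-loss triangle has base |Q_m − Q*| and height MEC(Q_m) (the vertical gap between SMC and demand is zero at Q* and MEC at Q_m).
DWL = ½ × 13.7826 × 35.8348 = 246.9484.

DWL = €246.9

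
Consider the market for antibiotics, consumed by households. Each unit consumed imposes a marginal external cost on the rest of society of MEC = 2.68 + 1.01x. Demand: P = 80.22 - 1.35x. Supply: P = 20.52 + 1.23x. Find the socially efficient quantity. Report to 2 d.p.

x* = 15.88

Social marginal benefit = demand − MEC = 77.54 - 2.36x.
Set SMB = MC: 77.54 - 2.36x = 20.52 + 1.23x → x* = 15.8830.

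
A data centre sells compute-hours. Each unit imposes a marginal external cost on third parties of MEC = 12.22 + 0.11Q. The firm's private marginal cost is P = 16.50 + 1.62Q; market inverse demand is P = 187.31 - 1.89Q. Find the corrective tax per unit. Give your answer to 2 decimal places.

Social marginal cost = private MC + MEC = 28.72 + 1.73Q.
Set SMC = demand: 28.72 + 1.73Q = 187.31 - 1.89Q → Q* = 43.8094.
The Pigouvian tax equals MEC at Q*: 12.22 + 0.11×43.8094 = 17.0390.

tax = 17.04 per unit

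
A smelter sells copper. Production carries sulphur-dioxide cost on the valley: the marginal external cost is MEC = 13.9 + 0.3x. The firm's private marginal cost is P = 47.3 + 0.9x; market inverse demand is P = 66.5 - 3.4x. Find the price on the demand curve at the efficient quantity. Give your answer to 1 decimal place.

P = 62.6

Social marginal cost = private MC + MEC = 61.2 + 1.2x.
Set SMC = demand: 61.2 + 1.2x = 66.5 - 3.4x → x* = 1.1522.
Consumer price on the demand curve at x*: 66.5 − 3.4×1.1522 = 62.5825.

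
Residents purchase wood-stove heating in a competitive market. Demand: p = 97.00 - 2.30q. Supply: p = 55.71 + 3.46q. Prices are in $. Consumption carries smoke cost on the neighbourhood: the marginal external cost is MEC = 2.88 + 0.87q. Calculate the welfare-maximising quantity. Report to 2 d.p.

Social marginal benefit = demand − MEC = 94.12 - 3.17q.
Set SMB = MC: 94.12 - 3.17q = 55.71 + 3.46q → q* = 5.7934.

q* = 5.79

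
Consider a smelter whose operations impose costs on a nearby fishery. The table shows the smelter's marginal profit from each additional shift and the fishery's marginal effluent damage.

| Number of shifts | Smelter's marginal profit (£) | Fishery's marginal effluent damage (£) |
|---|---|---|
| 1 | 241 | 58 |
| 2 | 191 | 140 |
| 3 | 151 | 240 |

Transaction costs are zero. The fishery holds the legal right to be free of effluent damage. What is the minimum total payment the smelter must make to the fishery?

£198

Efficient level: marginal profit ≥ marginal effluent damage through level 2, so k* = 2.
With the fishery holding the right, the smelter must at least compensate total damage at k*: 58 + 140 = 198.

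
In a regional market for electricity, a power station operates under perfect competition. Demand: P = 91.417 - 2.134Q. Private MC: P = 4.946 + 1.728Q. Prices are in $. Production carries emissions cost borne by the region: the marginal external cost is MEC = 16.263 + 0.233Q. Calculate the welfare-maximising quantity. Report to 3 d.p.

Social marginal cost = private MC + MEC = 21.209 + 1.961Q.
Set SMC = demand: 21.209 + 1.961Q = 91.417 - 2.134Q → Q* = 17.1448.

Q* = 17.145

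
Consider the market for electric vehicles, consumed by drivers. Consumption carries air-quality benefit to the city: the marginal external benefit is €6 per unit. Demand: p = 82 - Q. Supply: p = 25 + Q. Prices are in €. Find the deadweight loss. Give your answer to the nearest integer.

DWL = €9

Market equilibrium (private): 25 + Q = 82 - Q → Q_m = 28.5000.
Social marginal benefit = demand + MEB = 88 - Q.
Set SMB = MC: 88 - Q = 25 + Q → Q* = 31.5000.
The welfare-loss triangle has base |Q_m − Q*| and height MEB(Q_m) (the vertical gap between SMB and MC is zero at Q* and MEB at Q_m).
DWL = ½ × 3.0000 × 6.0000 = 9.0000.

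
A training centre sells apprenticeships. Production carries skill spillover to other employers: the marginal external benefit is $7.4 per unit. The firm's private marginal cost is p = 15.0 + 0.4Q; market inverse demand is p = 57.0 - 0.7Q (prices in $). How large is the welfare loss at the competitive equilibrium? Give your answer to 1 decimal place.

DWL = $24.9

Market equilibrium (private): 15.0 + 0.4Q = 57.0 - 0.7Q → Q_m = 38.1818.
Social marginal cost = private MC − MEB = 7.6 + 0.4Q.
Set SMC = demand: 7.6 + 0.4Q = 57.0 - 0.7Q → Q* = 44.9091.
The welfare-loss triangle has base |Q_m − Q*| and height MEB(Q_m) (the vertical gap between SMC and demand is zero at Q* and MEB at Q_m).
DWL = ½ × 6.7273 × 7.4000 = 24.8910.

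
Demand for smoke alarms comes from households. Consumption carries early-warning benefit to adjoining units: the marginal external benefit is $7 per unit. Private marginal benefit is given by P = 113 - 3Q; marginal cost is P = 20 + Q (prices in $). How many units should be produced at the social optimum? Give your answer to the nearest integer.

Q* = 25

Social marginal benefit = demand + MEB = 120 - 3Q.
Set SMB = MC: 120 - 3Q = 20 + Q → Q* = 25.0000.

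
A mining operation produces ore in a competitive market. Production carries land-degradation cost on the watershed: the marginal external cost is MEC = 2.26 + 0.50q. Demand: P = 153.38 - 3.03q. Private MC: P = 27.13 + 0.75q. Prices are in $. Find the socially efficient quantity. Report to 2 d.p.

q* = 28.97

Social marginal cost = private MC + MEC = 29.39 + 1.25q.
Set SMC = demand: 29.39 + 1.25q = 153.38 - 3.03q → q* = 28.9696.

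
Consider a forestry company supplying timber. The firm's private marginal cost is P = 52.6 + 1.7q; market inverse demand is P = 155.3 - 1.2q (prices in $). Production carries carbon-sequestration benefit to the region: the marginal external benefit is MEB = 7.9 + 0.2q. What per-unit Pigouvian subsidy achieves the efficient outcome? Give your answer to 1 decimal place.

subsidy = $16.1 per unit

Social marginal cost = private MC − MEB = 44.7 + 1.5q.
Set SMC = demand: 44.7 + 1.5q = 155.3 - 1.2q → q* = 40.9630.
The Pigouvian subsidy equals MEB at q*: 7.9 + 0.2×40.9630 = 16.0926.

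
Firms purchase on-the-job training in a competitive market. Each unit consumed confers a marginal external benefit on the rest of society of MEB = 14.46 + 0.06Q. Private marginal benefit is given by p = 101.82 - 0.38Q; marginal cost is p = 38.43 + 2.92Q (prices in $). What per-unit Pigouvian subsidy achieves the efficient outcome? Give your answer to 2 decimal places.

Social marginal benefit = demand + MEB = 116.28 - 0.32Q.
Set SMB = MC: 116.28 - 0.32Q = 38.43 + 2.92Q → Q* = 24.0278.
The Pigouvian subsidy equals MEB at Q*: 14.46 + 0.06×24.0278 = 15.9017.

subsidy = $15.90 per unit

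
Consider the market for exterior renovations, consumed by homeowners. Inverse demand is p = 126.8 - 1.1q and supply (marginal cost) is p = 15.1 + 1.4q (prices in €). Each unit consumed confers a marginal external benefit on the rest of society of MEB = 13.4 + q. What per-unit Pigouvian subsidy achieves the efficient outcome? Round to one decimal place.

subsidy = €96.8 per unit

Social marginal benefit = demand + MEB = 140.2 - 0.1q.
Set SMB = MC: 140.2 - 0.1q = 15.1 + 1.4q → q* = 83.4000.
The Pigouvian subsidy equals MEB at q*: 13.4 + 1.0×83.4000 = 96.8000.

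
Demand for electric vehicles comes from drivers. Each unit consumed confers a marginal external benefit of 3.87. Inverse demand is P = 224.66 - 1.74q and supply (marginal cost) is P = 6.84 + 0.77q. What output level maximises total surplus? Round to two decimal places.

Social marginal benefit = demand + MEB = 228.53 - 1.74q.
Set SMB = MC: 228.53 - 1.74q = 6.84 + 0.77q → q* = 88.3227.

q* = 88.32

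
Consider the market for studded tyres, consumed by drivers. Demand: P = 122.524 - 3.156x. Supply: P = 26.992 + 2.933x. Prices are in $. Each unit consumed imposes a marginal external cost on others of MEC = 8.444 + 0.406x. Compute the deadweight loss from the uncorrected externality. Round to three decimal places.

DWL = $16.894

Market equilibrium (private): 26.992 + 2.933x = 122.524 - 3.156x → x_m = 15.6893.
Social marginal benefit = demand − MEC = 114.080 - 3.562x.
Set SMB = MC: 114.080 - 3.562x = 26.992 + 2.933x → x* = 13.4085.
The welfare-loss triangle has base |x_m − x*| and height MEC(x_m) (the vertical gap between SMB and MC is zero at x* and MEC at x_m).
DWL = ½ × 2.2808 × 14.8138 = 16.8937.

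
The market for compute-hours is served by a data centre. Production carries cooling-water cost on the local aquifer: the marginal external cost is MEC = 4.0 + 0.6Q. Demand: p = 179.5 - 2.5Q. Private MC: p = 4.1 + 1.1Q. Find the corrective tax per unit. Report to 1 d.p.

Social marginal cost = private MC + MEC = 8.1 + 1.7Q.
Set SMC = demand: 8.1 + 1.7Q = 179.5 - 2.5Q → Q* = 40.8095.
The Pigouvian tax equals MEC at Q*: 4.0 + 0.6×40.8095 = 28.4857.

tax = 28.5 per unit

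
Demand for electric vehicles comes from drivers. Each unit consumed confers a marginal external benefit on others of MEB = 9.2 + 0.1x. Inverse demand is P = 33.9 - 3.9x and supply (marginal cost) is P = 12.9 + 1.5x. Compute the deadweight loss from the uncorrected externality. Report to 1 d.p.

DWL = 8.7

Market equilibrium (private): 12.9 + 1.5x = 33.9 - 3.9x → x_m = 3.8889.
Social marginal benefit = demand + MEB = 43.1 - 3.8x.
Set SMB = MC: 43.1 - 3.8x = 12.9 + 1.5x → x* = 5.6981.
The welfare-loss triangle has base |x_m − x*| and height MEB(x_m) (the vertical gap between SMB and MC is zero at x* and MEB at x_m).
DWL = ½ × 1.8092 × 9.5889 = 8.6741.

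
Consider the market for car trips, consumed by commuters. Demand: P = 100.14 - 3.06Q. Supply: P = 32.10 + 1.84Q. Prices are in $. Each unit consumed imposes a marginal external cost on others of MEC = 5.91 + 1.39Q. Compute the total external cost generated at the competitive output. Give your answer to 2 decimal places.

Market equilibrium (private): 32.10 + 1.84Q = 100.14 - 3.06Q → Q_m = 13.8857.
Total external cost = ∫₀^{Q_m} (5.91 + 1.39Q) dQ = 5.91×13.8857 + ½×1.39×13.8857² = 216.0693.

$216.07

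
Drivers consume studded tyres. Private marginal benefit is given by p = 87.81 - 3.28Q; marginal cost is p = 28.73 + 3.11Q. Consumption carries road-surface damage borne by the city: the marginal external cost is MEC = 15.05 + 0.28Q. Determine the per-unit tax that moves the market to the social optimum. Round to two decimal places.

tax = 16.90 per unit

Social marginal benefit = demand − MEC = 72.76 - 3.56Q.
Set SMB = MC: 72.76 - 3.56Q = 28.73 + 3.11Q → Q* = 6.6012.
The Pigouvian tax equals MEC at Q*: 15.05 + 0.28×6.6012 = 16.8983.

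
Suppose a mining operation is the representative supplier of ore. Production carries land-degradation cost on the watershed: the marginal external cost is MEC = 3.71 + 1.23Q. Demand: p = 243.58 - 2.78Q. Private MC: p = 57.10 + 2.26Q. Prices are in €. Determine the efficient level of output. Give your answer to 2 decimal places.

Social marginal cost = private MC + MEC = 60.81 + 3.49Q.
Set SMC = demand: 60.81 + 3.49Q = 243.58 - 2.78Q → Q* = 29.1499.

Q* = 29.15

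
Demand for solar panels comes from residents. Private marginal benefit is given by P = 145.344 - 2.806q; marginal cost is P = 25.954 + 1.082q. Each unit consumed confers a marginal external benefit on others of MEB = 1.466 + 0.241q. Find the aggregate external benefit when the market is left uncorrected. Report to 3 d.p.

Market equilibrium (private): 25.954 + 1.082q = 145.344 - 2.806q → q_m = 30.7073.
Total external benefit = ∫₀^{q_m} (1.466 + 0.241q) dq = 1.466×30.7073 + ½×0.241×30.7073² = 158.6410.

158.641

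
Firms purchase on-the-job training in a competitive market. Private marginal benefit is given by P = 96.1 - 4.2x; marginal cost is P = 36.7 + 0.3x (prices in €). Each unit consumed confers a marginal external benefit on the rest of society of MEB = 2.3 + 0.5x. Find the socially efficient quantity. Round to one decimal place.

x* = 15.4

Social marginal benefit = demand + MEB = 98.4 - 3.7x.
Set SMB = MC: 98.4 - 3.7x = 36.7 + 0.3x → x* = 15.4250.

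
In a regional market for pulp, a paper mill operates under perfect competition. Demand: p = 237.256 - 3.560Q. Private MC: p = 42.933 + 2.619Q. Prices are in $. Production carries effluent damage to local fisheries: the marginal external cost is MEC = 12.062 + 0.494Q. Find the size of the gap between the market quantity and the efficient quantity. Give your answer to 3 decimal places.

Market equilibrium (private): 42.933 + 2.619Q = 237.256 - 3.560Q → Q_m = 31.4489.
Social marginal cost = private MC + MEC = 54.995 + 3.113Q.
Set SMC = demand: 54.995 + 3.113Q = 237.256 - 3.560Q → Q* = 27.3132.
Gap = |31.4489 − 27.3132| = 4.1357.

4.136 units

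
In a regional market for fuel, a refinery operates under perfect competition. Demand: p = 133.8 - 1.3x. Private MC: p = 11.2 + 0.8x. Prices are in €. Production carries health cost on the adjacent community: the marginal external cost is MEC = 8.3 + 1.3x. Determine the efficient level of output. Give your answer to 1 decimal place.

Social marginal cost = private MC + MEC = 19.5 + 2.1x.
Set SMC = demand: 19.5 + 2.1x = 133.8 - 1.3x → x* = 33.6176.

x* = 33.6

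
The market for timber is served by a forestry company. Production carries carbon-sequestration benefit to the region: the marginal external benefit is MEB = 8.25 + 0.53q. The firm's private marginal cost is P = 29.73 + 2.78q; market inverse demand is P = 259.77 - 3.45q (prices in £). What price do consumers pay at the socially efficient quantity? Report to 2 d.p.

P = £115.54

Social marginal cost = private MC − MEB = 21.48 + 2.25q.
Set SMC = demand: 21.48 + 2.25q = 259.77 - 3.45q → q* = 41.8053.
Consumer price on the demand curve at q*: 259.77 − 3.45×41.8053 = 115.5417.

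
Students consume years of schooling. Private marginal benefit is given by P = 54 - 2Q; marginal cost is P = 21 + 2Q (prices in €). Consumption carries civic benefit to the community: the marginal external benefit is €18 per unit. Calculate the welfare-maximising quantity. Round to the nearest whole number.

Q* = 13

Social marginal benefit = demand + MEB = 72 - 2Q.
Set SMB = MC: 72 - 2Q = 21 + 2Q → Q* = 12.7500.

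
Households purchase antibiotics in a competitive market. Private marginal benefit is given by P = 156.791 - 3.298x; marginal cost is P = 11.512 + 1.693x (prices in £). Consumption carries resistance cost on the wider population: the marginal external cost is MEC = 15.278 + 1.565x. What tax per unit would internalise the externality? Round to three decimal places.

Social marginal benefit = demand − MEC = 141.513 - 4.863x.
Set SMB = MC: 141.513 - 4.863x = 11.512 + 1.693x → x* = 19.8293.
The Pigouvian tax equals MEC at x*: 15.278 + 1.565×19.8293 = 46.3109.

tax = £46.311 per unit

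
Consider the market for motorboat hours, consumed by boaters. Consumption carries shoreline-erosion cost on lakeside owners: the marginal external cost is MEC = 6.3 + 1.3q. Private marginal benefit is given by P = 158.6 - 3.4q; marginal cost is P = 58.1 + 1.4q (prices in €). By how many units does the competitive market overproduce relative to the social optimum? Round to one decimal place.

5.5 units

Market equilibrium (private): 58.1 + 1.4q = 158.6 - 3.4q → q_m = 20.9375.
Social marginal benefit = demand − MEC = 152.3 - 4.7q.
Set SMB = MC: 152.3 - 4.7q = 58.1 + 1.4q → q* = 15.4426.
Gap = |20.9375 − 15.4426| = 5.4949.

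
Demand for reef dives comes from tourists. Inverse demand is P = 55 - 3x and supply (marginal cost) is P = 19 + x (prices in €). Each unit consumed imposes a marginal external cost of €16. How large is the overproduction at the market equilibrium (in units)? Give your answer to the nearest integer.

4 units

Market equilibrium (private): 19 + x = 55 - 3x → x_m = 9.0000.
Social marginal benefit = demand − MEC = 39 - 3x.
Set SMB = MC: 39 - 3x = 19 + x → x* = 5.0000.
Gap = |9.0000 − 5.0000| = 4.0000.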